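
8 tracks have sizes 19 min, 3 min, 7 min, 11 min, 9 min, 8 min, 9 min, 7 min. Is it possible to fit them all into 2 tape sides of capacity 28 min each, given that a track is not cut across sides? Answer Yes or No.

No

Total = 73 min; ⌈73/28⌉ = 3.
At least 3 tape sides are required, but only 2 are allowed.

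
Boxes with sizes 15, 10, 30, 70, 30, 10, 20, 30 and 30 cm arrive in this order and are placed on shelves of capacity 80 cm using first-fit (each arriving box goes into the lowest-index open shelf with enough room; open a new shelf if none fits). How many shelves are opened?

  15 → shelf 1 (new)  [load 15/80]
  10 → shelf 1  [load 25/80]
  30 → shelf 1  [load 55/80]
  70 → shelf 2 (new)  [load 70/80]
  30 → shelf 3 (new)  [load 30/80]
  10 → shelf 1  [load 65/80]
  20 → shelf 3  [load 50/80]
  30 → shelf 3  [load 80/80]
  30 → shelf 4 (new)  [load 30/80]
4 shelves opened.

4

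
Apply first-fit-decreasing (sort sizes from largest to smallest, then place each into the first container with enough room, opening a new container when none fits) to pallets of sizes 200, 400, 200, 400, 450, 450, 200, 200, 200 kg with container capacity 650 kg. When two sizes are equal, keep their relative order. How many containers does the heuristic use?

Sorted descending: 450, 450, 400, 400, 200, 200, 200, 200, 200.
  450 → container 1 (new)  [load 450/650]
  450 → container 2 (new)  [load 450/650]
  400 → container 3 (new)  [load 400/650]
  400 → container 4 (new)  [load 400/650]
  200 → container 1  [load 650/650]
  200 → container 2  [load 650/650]
  200 → container 3  [load 600/650]
  200 → container 4  [load 600/650]
  200 → container 5 (new)  [load 200/650]
5 containers opened.

5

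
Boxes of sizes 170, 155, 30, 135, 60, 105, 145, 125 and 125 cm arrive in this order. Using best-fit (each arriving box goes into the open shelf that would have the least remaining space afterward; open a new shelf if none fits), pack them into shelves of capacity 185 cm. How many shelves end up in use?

7

  170 → shelf 1 (new)  [load 170/185]
  155 → shelf 2 (new)  [load 155/185]
  30 → shelf 2  [load 185/185]
  135 → shelf 3 (new)  [load 135/185]
  60 → shelf 4 (new)  [load 60/185]
  105 → shelf 4  [load 165/185]
  145 → shelf 5 (new)  [load 145/185]
  125 → shelf 6 (new)  [load 125/185]
  125 → shelf 7 (new)  [load 125/185]
7 shelves opened.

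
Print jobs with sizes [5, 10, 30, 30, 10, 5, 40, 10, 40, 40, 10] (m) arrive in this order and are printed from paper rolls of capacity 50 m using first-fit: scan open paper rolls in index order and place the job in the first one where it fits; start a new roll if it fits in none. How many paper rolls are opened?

5

  5 → roll 1 (new)  [load 5/50]
  10 → roll 1  [load 15/50]
  30 → roll 1  [load 45/50]
  30 → roll 2 (new)  [load 30/50]
  10 → roll 2  [load 40/50]
  5 → roll 1  [load 50/50]
  40 → roll 3 (new)  [load 40/50]
  10 → roll 2  [load 50/50]
  40 → roll 4 (new)  [load 40/50]
  40 → roll 5 (new)  [load 40/50]
  10 → roll 3  [load 50/50]
5 paper rolls opened.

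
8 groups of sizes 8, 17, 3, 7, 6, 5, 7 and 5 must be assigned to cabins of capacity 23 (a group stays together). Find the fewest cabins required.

Total = 17 + 8 + 7 + 7 + 6 + 5 + 5 + 3 = 58.
Lower bound: ⌈58/23⌉ = 3 cabins.
A packing using 3 cabins:
  cabin 1: 17 + 6 = 23
  cabin 2: 8 + 7 + 7 = 22
  cabin 3: 5 + 5 + 3 = 13
This matches the lower bound, so 3 is optimal.

3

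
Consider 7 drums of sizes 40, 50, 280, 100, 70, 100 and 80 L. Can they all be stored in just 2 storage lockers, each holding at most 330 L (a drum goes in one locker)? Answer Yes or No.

Total = 720 L; ⌈720/330⌉ = 3.
At least 3 storage lockers are required, but only 2 are allowed.

No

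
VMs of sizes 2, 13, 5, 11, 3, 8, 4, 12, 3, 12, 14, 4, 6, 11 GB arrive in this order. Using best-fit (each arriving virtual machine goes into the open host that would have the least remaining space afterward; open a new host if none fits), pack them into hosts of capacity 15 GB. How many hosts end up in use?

  2 → host 1 (new)  [load 2/15]
  13 → host 1  [load 15/15]
  5 → host 2 (new)  [load 5/15]
  11 → host 3 (new)  [load 11/15]
  3 → host 3  [load 14/15]
  8 → host 2  [load 13/15]
  4 → host 4 (new)  [load 4/15]
  12 → host 5 (new)  [load 12/15]
  3 → host 5  [load 15/15]
  12 → host 6 (new)  [load 12/15]
  14 → host 7 (new)  [load 14/15]
  4 → host 4  [load 8/15]
  6 → host 4  [load 14/15]
  11 → host 8 (new)  [load 11/15]
8 hosts opened.

8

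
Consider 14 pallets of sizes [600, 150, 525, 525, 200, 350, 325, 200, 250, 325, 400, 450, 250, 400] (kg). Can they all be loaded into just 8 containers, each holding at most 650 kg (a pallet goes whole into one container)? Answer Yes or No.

No

Total = 4950 kg; ⌈4950/650⌉ = 8.
The bound of 8 does not rule out 8, but exhaustive search shows no assignment into 8 containers of capacity 650 kg exists — the minimum is 9.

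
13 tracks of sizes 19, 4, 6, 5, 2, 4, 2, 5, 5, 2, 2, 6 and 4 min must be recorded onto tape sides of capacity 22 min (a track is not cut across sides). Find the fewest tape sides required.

Total = 19 + 6 + 6 + 5 + 5 + 5 + 4 + 4 + 4 + 2 + 2 + 2 + 2 = 66 min.
Lower bound: ⌈66/22⌉ = 3 tape sides.
A packing using 4 tape sides:
  side 1: 19 + 2 = 21
  side 2: 6 + 6 + 5 + 5 = 22
  side 3: 5 + 4 + 4 + 4 + 2 + 2 = 21
  side 4: 2 = 2
No arrangement into 3 tape sides stays within capacity, so 4 is optimal.

4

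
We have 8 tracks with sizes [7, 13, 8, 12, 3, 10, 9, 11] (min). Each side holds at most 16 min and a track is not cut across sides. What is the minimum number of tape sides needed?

Total = 13 + 12 + 11 + 10 + 9 + 8 + 7 + 3 = 73 min.
Lower bound: ⌈73/16⌉ = 5 tape sides.
A packing using 6 tape sides:
  side 1: 13 + 3 = 16
  side 2: 12 = 12
  side 3: 11 = 11
  side 4: 10 = 10
  side 5: 9 + 7 = 16
  side 6: 8 = 8
No arrangement into 5 tape sides stays within capacity, so 6 is optimal.

6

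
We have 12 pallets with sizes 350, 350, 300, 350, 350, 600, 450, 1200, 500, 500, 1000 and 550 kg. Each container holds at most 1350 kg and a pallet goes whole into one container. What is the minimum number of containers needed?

Total = 1200 + 1000 + 600 + 550 + 500 + 500 + 450 + 350 + 350 + 350 + 350 + 300 = 6500 kg.
Lower bound: ⌈6500/1350⌉ = 5 containers.
A packing using 5 containers:
  container 1: 1200 = 1200
  container 2: 1000 + 350 = 1350
  container 3: 600 + 350 + 350 = 1300
  container 4: 550 + 500 + 300 = 1350
  container 5: 500 + 450 + 350 = 1300
This matches the lower bound, so 5 is optimal.

5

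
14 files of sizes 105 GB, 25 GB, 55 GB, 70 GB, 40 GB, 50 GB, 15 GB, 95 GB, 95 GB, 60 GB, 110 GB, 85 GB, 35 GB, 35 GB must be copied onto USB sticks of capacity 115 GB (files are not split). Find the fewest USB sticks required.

Total = 110 + 105 + 95 + 95 + 85 + 70 + 60 + 55 + 50 + 40 + 35 + 35 + 25 + 15 = 875 GB.
Lower bound: ⌈875/115⌉ = 8 USB sticks.
A packing using 9 USB sticks:
  USB stick 1: 110 = 110
  USB stick 2: 105 = 105
  USB stick 3: 95 + 15 = 110
  USB stick 4: 95 = 95
  USB stick 5: 85 + 25 = 110
  USB stick 6: 70 + 40 = 110
  USB stick 7: 60 + 55 = 115
  USB stick 8: 50 + 35 = 85
  USB stick 9: 35 = 35
No arrangement into 8 USB sticks stays within capacity, so 9 is optimal.

9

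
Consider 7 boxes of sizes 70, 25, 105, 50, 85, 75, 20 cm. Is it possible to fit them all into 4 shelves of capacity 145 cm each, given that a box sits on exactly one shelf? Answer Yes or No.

Yes

A valid assignment using 4 shelves:
  shelf 1: 105 + 25 = 130
  shelf 2: 85 + 50 = 135
  shelf 3: 75 + 70 = 145
  shelf 4: 20 = 20
Every load is within 145 cm, so 4 shelves suffice.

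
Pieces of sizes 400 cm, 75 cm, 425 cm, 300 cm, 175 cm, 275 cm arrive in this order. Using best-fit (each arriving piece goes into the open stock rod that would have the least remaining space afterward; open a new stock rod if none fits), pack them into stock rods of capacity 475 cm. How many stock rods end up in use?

  400 → stock rod 1 (new)  [load 400/475]
  75 → stock rod 1  [load 475/475]
  425 → stock rod 2 (new)  [load 425/475]
  300 → stock rod 3 (new)  [load 300/475]
  175 → stock rod 3  [load 475/475]
  275 → stock rod 4 (new)  [load 275/475]
4 stock rods opened.

4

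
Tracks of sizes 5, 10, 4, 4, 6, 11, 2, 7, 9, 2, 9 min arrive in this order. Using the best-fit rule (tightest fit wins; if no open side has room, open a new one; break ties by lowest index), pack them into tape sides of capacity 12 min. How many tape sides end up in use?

  5 → side 1 (new)  [load 5/12]
  10 → side 2 (new)  [load 10/12]
  4 → side 1  [load 9/12]
  4 → side 3 (new)  [load 4/12]
  6 → side 3  [load 10/12]
  11 → side 4 (new)  [load 11/12]
  2 → side 2  [load 12/12]
  7 → side 5 (new)  [load 7/12]
  9 → side 6 (new)  [load 9/12]
  2 → side 3  [load 12/12]
  9 → side 7 (new)  [load 9/12]
7 tape sides opened.

7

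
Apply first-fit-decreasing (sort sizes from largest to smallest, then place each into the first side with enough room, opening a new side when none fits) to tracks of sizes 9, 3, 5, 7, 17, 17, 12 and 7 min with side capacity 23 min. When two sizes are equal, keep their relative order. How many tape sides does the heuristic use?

4

Sorted descending: 17, 17, 12, 9, 7, 7, 5, 3.
  17 → side 1 (new)  [load 17/23]
  17 → side 2 (new)  [load 17/23]
  12 → side 3 (new)  [load 12/23]
  9 → side 3  [load 21/23]
  7 → side 4 (new)  [load 7/23]
  7 → side 4  [load 14/23]
  5 → side 1  [load 22/23]
  3 → side 2  [load 20/23]
4 tape sides opened.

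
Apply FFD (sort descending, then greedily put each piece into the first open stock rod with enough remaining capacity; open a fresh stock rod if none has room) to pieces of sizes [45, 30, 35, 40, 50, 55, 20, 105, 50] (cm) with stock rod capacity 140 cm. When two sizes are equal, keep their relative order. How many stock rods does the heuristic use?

Sorted descending: 105, 55, 50, 50, 45, 40, 35, 30, 20.
  105 → stock rod 1 (new)  [load 105/140]
  55 → stock rod 2 (new)  [load 55/140]
  50 → stock rod 2  [load 105/140]
  50 → stock rod 3 (new)  [load 50/140]
  45 → stock rod 3  [load 95/140]
  40 → stock rod 3  [load 135/140]
  35 → stock rod 1  [load 140/140]
  30 → stock rod 2  [load 135/140]
  20 → stock rod 4 (new)  [load 20/140]
4 stock rods opened.

4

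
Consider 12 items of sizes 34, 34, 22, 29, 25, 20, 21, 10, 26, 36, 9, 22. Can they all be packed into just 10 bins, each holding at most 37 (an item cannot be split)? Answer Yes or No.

Yes

A valid assignment using 10 bins:
  bin 1: 36 = 36
  bin 2: 34 = 34
  bin 3: 34 = 34
  bin 4: 29 = 29
  bin 5: 26 + 10 = 36
  bin 6: 25 + 9 = 34
  bin 7: 22 = 22
  bin 8: 22 = 22
  bin 9: 21 = 21
  bin 10: 20 = 20
Every load is within 37, so 10 bins suffice.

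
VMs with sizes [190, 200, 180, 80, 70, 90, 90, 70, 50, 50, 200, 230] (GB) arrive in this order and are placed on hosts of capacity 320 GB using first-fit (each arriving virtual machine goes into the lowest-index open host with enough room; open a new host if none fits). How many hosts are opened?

  190 → host 1 (new)  [load 190/320]
  200 → host 2 (new)  [load 200/320]
  180 → host 3 (new)  [load 180/320]
  80 → host 1  [load 270/320]
  70 → host 2  [load 270/320]
  90 → host 3  [load 270/320]
  90 → host 4 (new)  [load 90/320]
  70 → host 4  [load 160/320]
  50 → host 1  [load 320/320]
  50 → host 2  [load 320/320]
  200 → host 5 (new)  [load 200/320]
  230 → host 6 (new)  [load 230/320]
6 hosts opened.

6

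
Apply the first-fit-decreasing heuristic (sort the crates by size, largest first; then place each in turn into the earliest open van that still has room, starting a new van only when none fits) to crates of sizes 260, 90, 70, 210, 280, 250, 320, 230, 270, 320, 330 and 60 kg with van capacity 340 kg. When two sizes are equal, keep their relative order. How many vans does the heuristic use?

Sorted descending: 330, 320, 320, 280, 270, 260, 250, 230, 210, 90, 70, 60.
  330 → van 1 (new)  [load 330/340]
  320 → van 2 (new)  [load 320/340]
  320 → van 3 (new)  [load 320/340]
  280 → van 4 (new)  [load 280/340]
  270 → van 5 (new)  [load 270/340]
  260 → van 6 (new)  [load 260/340]
  250 → van 7 (new)  [load 250/340]
  230 → van 8 (new)  [load 230/340]
  210 → van 9 (new)  [load 210/340]
  90 → van 7  [load 340/340]
  70 → van 5  [load 340/340]
  60 → van 4  [load 340/340]
9 vans opened.

9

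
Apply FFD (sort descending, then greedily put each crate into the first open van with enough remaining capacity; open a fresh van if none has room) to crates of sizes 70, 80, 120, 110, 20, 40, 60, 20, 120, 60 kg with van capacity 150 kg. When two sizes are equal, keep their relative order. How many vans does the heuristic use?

5

Sorted descending: 120, 120, 110, 80, 70, 60, 60, 40, 20, 20.
  120 → van 1 (new)  [load 120/150]
  120 → van 2 (new)  [load 120/150]
  110 → van 3 (new)  [load 110/150]
  80 → van 4 (new)  [load 80/150]
  70 → van 4  [load 150/150]
  60 → van 5 (new)  [load 60/150]
  60 → van 5  [load 120/150]
  40 → van 3  [load 150/150]
  20 → van 1  [load 140/150]
  20 → van 2  [load 140/150]
5 vans opened.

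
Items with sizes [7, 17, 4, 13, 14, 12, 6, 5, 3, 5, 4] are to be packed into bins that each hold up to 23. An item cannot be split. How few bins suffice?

4

Total = 17 + 14 + 13 + 12 + 7 + 6 + 5 + 5 + 4 + 4 + 3 = 90.
Lower bound: ⌈90/23⌉ = 4 bins.
A packing using 4 bins:
  bin 1: 17 + 6 = 23
  bin 2: 14 + 7 = 21
  bin 3: 13 + 5 + 5 = 23
  bin 4: 12 + 4 + 4 + 3 = 23
This matches the lower bound, so 4 is optimal.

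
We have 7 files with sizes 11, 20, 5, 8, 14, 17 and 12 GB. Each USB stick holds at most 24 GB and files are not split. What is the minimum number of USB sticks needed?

Total = 20 + 17 + 14 + 12 + 11 + 8 + 5 = 87 GB.
Lower bound: ⌈87/24⌉ = 4 USB sticks.
A packing using 4 USB sticks:
  USB stick 1: 20 = 20
  USB stick 2: 17 + 5 = 22
  USB stick 3: 14 + 8 = 22
  USB stick 4: 12 + 11 = 23
This matches the lower bound, so 4 is optimal.

4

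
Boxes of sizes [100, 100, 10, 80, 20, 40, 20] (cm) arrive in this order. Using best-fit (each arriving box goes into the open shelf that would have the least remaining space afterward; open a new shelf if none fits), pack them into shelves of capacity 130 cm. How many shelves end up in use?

3

  100 → shelf 1 (new)  [load 100/130]
  100 → shelf 2 (new)  [load 100/130]
  10 → shelf 1  [load 110/130]
  80 → shelf 3 (new)  [load 80/130]
  20 → shelf 1  [load 130/130]
  40 → shelf 3  [load 120/130]
  20 → shelf 2  [load 120/130]
3 shelves opened.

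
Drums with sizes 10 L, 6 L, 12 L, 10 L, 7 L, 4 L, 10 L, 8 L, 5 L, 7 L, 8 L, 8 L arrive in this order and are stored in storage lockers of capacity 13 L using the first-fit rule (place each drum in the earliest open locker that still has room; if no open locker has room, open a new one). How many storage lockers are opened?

9

  10 → locker 1 (new)  [load 10/13]
  6 → locker 2 (new)  [load 6/13]
  12 → locker 3 (new)  [load 12/13]
  10 → locker 4 (new)  [load 10/13]
  7 → locker 2  [load 13/13]
  4 → locker 5 (new)  [load 4/13]
  10 → locker 6 (new)  [load 10/13]
  8 → locker 5  [load 12/13]
  5 → locker 7 (new)  [load 5/13]
  7 → locker 7  [load 12/13]
  8 → locker 8 (new)  [load 8/13]
  8 → locker 9 (new)  [load 8/13]
9 storage lockers opened.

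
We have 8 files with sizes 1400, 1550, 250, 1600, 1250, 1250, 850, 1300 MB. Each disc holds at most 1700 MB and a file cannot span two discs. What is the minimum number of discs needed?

7

Total = 1600 + 1550 + 1400 + 1300 + 1250 + 1250 + 850 + 250 = 9450 MB.
Lower bound: ⌈9450/1700⌉ = 6 discs.
A packing using 7 discs:
  disc 1: 1600 = 1600
  disc 2: 1550 = 1550
  disc 3: 1400 + 250 = 1650
  disc 4: 1300 = 1300
  disc 5: 1250 = 1250
  disc 6: 1250 = 1250
  disc 7: 850 = 850
No arrangement into 6 discs stays within capacity, so 7 is optimal.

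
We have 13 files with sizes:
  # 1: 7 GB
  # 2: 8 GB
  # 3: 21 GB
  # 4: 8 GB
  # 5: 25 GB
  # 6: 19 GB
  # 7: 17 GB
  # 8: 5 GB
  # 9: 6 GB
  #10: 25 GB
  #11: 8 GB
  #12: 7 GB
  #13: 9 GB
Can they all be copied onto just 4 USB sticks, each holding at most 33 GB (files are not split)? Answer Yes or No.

Total = 165 GB; ⌈165/33⌉ = 5.
At least 5 USB sticks are required, but only 4 are allowed.

No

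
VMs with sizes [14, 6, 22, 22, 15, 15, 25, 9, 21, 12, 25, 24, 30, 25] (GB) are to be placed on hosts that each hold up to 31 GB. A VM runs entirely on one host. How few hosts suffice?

Total = 30 + 25 + 25 + 25 + 24 + 22 + 22 + 21 + 15 + 15 + 14 + 12 + 9 + 6 = 265 GB.
Lower bound: ⌈265/31⌉ = 9 hosts.
A packing using 10 hosts:
  host 1: 30 = 30
  host 2: 25 + 6 = 31
  host 3: 25 = 25
  host 4: 25 = 25
  host 5: 24 = 24
  host 6: 22 + 9 = 31
  host 7: 22 = 22
  host 8: 21 = 21
  host 9: 15 + 15 = 30
  host 10: 14 + 12 = 26
No arrangement into 9 hosts stays within capacity, so 10 is optimal.

10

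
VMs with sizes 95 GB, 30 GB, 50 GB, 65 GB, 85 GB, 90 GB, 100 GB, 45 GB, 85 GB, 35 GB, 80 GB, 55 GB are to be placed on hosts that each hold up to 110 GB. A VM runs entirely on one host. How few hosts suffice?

Total = 100 + 95 + 90 + 85 + 85 + 80 + 65 + 55 + 50 + 45 + 35 + 30 = 815 GB.
Lower bound: ⌈815/110⌉ = 8 hosts.
A packing using 9 hosts:
  host 1: 100 = 100
  host 2: 95 = 95
  host 3: 90 = 90
  host 4: 85 = 85
  host 5: 85 = 85
  host 6: 80 + 30 = 110
  host 7: 65 + 45 = 110
  host 8: 55 + 50 = 105
  host 9: 35 = 35
No arrangement into 8 hosts stays within capacity, so 9 is optimal.

9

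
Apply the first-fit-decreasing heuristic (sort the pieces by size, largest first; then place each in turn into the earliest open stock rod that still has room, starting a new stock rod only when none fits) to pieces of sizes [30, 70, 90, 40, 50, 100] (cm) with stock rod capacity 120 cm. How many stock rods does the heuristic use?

Sorted descending: 100, 90, 70, 50, 40, 30.
  100 → stock rod 1 (new)  [load 100/120]
  90 → stock rod 2 (new)  [load 90/120]
  70 → stock rod 3 (new)  [load 70/120]
  50 → stock rod 3  [load 120/120]
  40 → stock rod 4 (new)  [load 40/120]
  30 → stock rod 2  [load 120/120]
4 stock rods opened.

4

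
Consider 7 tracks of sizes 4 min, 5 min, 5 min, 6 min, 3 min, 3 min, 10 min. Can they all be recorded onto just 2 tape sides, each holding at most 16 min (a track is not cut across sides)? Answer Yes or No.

No

Total = 36 min; ⌈36/16⌉ = 3.
At least 3 tape sides are required, but only 2 are allowed.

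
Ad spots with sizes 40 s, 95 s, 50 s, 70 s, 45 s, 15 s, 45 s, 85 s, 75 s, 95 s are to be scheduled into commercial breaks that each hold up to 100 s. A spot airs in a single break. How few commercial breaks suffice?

7

Total = 95 + 95 + 85 + 75 + 70 + 50 + 45 + 45 + 40 + 15 = 615 s.
Lower bound: ⌈615/100⌉ = 7 commercial breaks.
A packing using 7 commercial breaks:
  break 1: 95 = 95
  break 2: 95 = 95
  break 3: 85 + 15 = 100
  break 4: 75 = 75
  break 5: 70 = 70
  break 6: 50 + 45 = 95
  break 7: 45 + 40 = 85
This matches the lower bound, so 7 is optimal.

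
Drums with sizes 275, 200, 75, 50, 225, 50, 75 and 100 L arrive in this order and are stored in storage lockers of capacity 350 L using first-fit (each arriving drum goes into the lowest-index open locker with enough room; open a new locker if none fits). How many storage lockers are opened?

4

  275 → locker 1 (new)  [load 275/350]
  200 → locker 2 (new)  [load 200/350]
  75 → locker 1  [load 350/350]
  50 → locker 2  [load 250/350]
  225 → locker 3 (new)  [load 225/350]
  50 → locker 2  [load 300/350]
  75 → locker 3  [load 300/350]
  100 → locker 4 (new)  [load 100/350]
4 storage lockers opened.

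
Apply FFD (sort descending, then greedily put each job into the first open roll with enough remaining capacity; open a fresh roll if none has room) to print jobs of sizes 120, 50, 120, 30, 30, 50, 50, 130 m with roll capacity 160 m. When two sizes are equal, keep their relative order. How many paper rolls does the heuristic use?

4

Sorted descending: 130, 120, 120, 50, 50, 50, 30, 30.
  130 → roll 1 (new)  [load 130/160]
  120 → roll 2 (new)  [load 120/160]
  120 → roll 3 (new)  [load 120/160]
  50 → roll 4 (new)  [load 50/160]
  50 → roll 4  [load 100/160]
  50 → roll 4  [load 150/160]
  30 → roll 1  [load 160/160]
  30 → roll 2  [load 150/160]
4 paper rolls opened.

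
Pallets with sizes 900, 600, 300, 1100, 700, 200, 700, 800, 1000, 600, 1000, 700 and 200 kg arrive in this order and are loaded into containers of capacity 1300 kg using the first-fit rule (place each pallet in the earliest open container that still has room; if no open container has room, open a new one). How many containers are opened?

8

  900 → container 1 (new)  [load 900/1300]
  600 → container 2 (new)  [load 600/1300]
  300 → container 1  [load 1200/1300]
  1100 → container 3 (new)  [load 1100/1300]
  700 → container 2  [load 1300/1300]
  200 → container 3  [load 1300/1300]
  700 → container 4 (new)  [load 700/1300]
  800 → container 5 (new)  [load 800/1300]
  1000 → container 6 (new)  [load 1000/1300]
  600 → container 4  [load 1300/1300]
  1000 → container 7 (new)  [load 1000/1300]
  700 → container 8 (new)  [load 700/1300]
  200 → container 5  [load 1000/1300]
8 containers opened.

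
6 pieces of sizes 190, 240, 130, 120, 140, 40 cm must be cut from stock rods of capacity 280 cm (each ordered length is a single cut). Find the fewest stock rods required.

4

Total = 240 + 190 + 140 + 130 + 120 + 40 = 860 cm.
Lower bound: ⌈860/280⌉ = 4 stock rods.
A packing using 4 stock rods:
  stock rod 1: 240 + 40 = 280
  stock rod 2: 190 = 190
  stock rod 3: 140 + 130 = 270
  stock rod 4: 120 = 120
This matches the lower bound, so 4 is optimal.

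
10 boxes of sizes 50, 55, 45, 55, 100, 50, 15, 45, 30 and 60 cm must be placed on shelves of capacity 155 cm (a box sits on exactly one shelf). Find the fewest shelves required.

Total = 100 + 60 + 55 + 55 + 50 + 50 + 45 + 45 + 30 + 15 = 505 cm.
Lower bound: ⌈505/155⌉ = 4 shelves.
A packing using 4 shelves:
  shelf 1: 100 + 55 = 155
  shelf 2: 60 + 55 + 30 = 145
  shelf 3: 50 + 50 + 45 = 145
  shelf 4: 45 + 15 = 60
This matches the lower bound, so 4 is optimal.

4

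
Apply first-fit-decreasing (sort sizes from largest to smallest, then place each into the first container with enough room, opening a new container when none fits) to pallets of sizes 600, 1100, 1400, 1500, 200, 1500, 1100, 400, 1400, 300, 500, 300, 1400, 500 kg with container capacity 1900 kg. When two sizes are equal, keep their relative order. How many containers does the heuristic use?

Sorted descending: 1500, 1500, 1400, 1400, 1400, 1100, 1100, 600, 500, 500, 400, 300, 300, 200.
  1500 → container 1 (new)  [load 1500/1900]
  1500 → container 2 (new)  [load 1500/1900]
  1400 → container 3 (new)  [load 1400/1900]
  1400 → container 4 (new)  [load 1400/1900]
  1400 → container 5 (new)  [load 1400/1900]
  1100 → container 6 (new)  [load 1100/1900]
  1100 → container 7 (new)  [load 1100/1900]
  600 → container 6  [load 1700/1900]
  500 → container 3  [load 1900/1900]
  500 → container 4  [load 1900/1900]
  400 → container 1  [load 1900/1900]
  300 → container 2  [load 1800/1900]
  300 → container 5  [load 1700/1900]
  200 → container 5  [load 1900/1900]
7 containers opened.

7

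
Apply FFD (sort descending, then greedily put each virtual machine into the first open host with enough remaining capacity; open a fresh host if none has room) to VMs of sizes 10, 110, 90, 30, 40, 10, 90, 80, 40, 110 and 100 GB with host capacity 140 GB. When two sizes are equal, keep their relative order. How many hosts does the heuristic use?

6

Sorted descending: 110, 110, 100, 90, 90, 80, 40, 40, 30, 10, 10.
  110 → host 1 (new)  [load 110/140]
  110 → host 2 (new)  [load 110/140]
  100 → host 3 (new)  [load 100/140]
  90 → host 4 (new)  [load 90/140]
  90 → host 5 (new)  [load 90/140]
  80 → host 6 (new)  [load 80/140]
  40 → host 3  [load 140/140]
  40 → host 4  [load 130/140]
  30 → host 1  [load 140/140]
  10 → host 2  [load 120/140]
  10 → host 2  [load 130/140]
6 hosts opened.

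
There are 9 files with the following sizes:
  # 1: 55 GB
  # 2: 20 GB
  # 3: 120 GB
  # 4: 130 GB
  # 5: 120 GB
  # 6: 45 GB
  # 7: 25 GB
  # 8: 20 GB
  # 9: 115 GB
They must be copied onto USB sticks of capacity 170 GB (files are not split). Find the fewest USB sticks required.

Total = 130 + 120 + 120 + 115 + 55 + 45 + 25 + 20 + 20 = 650 GB.
Lower bound: ⌈650/170⌉ = 4 USB sticks.
A packing using 4 USB sticks:
  USB stick 1: 130 + 25 = 155
  USB stick 2: 120 + 45 = 165
  USB stick 3: 120 + 20 + 20 = 160
  USB stick 4: 115 + 55 = 170
This matches the lower bound, so 4 is optimal.

4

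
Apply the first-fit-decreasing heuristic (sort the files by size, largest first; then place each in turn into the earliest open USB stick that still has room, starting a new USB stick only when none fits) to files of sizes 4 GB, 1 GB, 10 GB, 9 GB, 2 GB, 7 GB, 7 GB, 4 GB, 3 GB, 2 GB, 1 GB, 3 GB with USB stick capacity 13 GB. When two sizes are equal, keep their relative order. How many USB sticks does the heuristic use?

5

Sorted descending: 10, 9, 7, 7, 4, 4, 3, 3, 2, 2, 1, 1.
  10 → USB stick 1 (new)  [load 10/13]
  9 → USB stick 2 (new)  [load 9/13]
  7 → USB stick 3 (new)  [load 7/13]
  7 → USB stick 4 (new)  [load 7/13]
  4 → USB stick 2  [load 13/13]
  4 → USB stick 3  [load 11/13]
  3 → USB stick 1  [load 13/13]
  3 → USB stick 4  [load 10/13]
  2 → USB stick 3  [load 13/13]
  2 → USB stick 4  [load 12/13]
  1 → USB stick 4  [load 13/13]
  1 → USB stick 5 (new)  [load 1/13]
5 USB sticks opened.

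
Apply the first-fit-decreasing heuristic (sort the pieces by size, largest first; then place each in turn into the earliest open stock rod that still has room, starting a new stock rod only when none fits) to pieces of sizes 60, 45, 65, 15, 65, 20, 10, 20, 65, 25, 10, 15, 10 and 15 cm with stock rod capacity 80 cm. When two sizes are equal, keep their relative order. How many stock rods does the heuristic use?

Sorted descending: 65, 65, 65, 60, 45, 25, 20, 20, 15, 15, 15, 10, 10, 10.
  65 → stock rod 1 (new)  [load 65/80]
  65 → stock rod 2 (new)  [load 65/80]
  65 → stock rod 3 (new)  [load 65/80]
  60 → stock rod 4 (new)  [load 60/80]
  45 → stock rod 5 (new)  [load 45/80]
  25 → stock rod 5  [load 70/80]
  20 → stock rod 4  [load 80/80]
  20 → stock rod 6 (new)  [load 20/80]
  15 → stock rod 1  [load 80/80]
  15 → stock rod 2  [load 80/80]
  15 → stock rod 3  [load 80/80]
  10 → stock rod 5  [load 80/80]
  10 → stock rod 6  [load 30/80]
  10 → stock rod 6  [load 40/80]
6 stock rods opened.

6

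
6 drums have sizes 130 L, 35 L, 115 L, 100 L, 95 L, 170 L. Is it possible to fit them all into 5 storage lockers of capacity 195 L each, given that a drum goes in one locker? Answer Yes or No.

Yes

A valid assignment using 4 storage lockers:
  locker 1: 170 = 170
  locker 2: 130 + 35 = 165
  locker 3: 115 = 115
  locker 4: 100 + 95 = 195
That uses only 4 ≤ 5, so 5 storage lockers are enough.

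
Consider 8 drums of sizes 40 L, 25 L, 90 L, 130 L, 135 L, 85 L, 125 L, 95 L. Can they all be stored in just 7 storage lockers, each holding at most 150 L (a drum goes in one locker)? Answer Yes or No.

A valid assignment using 6 storage lockers:
  locker 1: 135 = 135
  locker 2: 130 = 130
  locker 3: 125 + 25 = 150
  locker 4: 95 + 40 = 135
  locker 5: 90 = 90
  locker 6: 85 = 85
That uses only 6 ≤ 7, so 7 storage lockers are enough.

Yes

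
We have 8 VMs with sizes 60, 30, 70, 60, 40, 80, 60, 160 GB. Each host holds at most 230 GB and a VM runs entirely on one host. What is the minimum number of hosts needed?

Total = 160 + 80 + 70 + 60 + 60 + 60 + 40 + 30 = 560 GB.
Lower bound: ⌈560/230⌉ = 3 hosts.
A packing using 3 hosts:
  host 1: 160 + 70 = 230
  host 2: 80 + 60 + 60 + 30 = 230
  host 3: 60 + 40 = 100
This matches the lower bound, so 3 is optimal.

3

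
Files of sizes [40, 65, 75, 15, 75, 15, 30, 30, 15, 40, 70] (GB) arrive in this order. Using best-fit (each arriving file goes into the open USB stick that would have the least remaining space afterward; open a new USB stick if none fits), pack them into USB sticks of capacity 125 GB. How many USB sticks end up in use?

4

  40 → USB stick 1 (new)  [load 40/125]
  65 → USB stick 1  [load 105/125]
  75 → USB stick 2 (new)  [load 75/125]
  15 → USB stick 1  [load 120/125]
  75 → USB stick 3 (new)  [load 75/125]
  15 → USB stick 2  [load 90/125]
  30 → USB stick 2  [load 120/125]
  30 → USB stick 3  [load 105/125]
  15 → USB stick 3  [load 120/125]
  40 → USB stick 4 (new)  [load 40/125]
  70 → USB stick 4  [load 110/125]
4 USB sticks opened.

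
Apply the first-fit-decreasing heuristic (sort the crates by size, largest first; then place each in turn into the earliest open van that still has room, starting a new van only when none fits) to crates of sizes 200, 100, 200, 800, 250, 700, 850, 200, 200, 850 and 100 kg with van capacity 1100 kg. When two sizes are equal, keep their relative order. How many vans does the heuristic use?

Sorted descending: 850, 850, 800, 700, 250, 200, 200, 200, 200, 100, 100.
  850 → van 1 (new)  [load 850/1100]
  850 → van 2 (new)  [load 850/1100]
  800 → van 3 (new)  [load 800/1100]
  700 → van 4 (new)  [load 700/1100]
  250 → van 1  [load 1100/1100]
  200 → van 2  [load 1050/1100]
  200 → van 3  [load 1000/1100]
  200 → van 4  [load 900/1100]
  200 → van 4  [load 1100/1100]
  100 → van 3  [load 1100/1100]
  100 → van 5 (new)  [load 100/1100]
5 vans opened.

5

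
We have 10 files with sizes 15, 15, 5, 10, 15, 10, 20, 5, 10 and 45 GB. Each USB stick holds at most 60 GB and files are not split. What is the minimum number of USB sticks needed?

Total = 45 + 20 + 15 + 15 + 15 + 10 + 10 + 10 + 5 + 5 = 150 GB.
Lower bound: ⌈150/60⌉ = 3 USB sticks.
A packing using 3 USB sticks:
  USB stick 1: 45 + 15 = 60
  USB stick 2: 20 + 15 + 15 + 10 = 60
  USB stick 3: 10 + 10 + 5 + 5 = 30
This matches the lower bound, so 3 is optimal.

3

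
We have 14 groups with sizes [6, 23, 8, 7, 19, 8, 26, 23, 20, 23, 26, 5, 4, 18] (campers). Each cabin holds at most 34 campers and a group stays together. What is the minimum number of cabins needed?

Total = 26 + 26 + 23 + 23 + 23 + 20 + 19 + 18 + 8 + 8 + 7 + 6 + 5 + 4 = 216 campers.
Lower bound: ⌈216/34⌉ = 7 cabins.
Also, 8 groups each exceed 17 campers, and no two of those can share a cabin, so at least 8 cabins are needed.
A packing using 8 cabins:
  cabin 1: 26 + 8 = 34
  cabin 2: 26 + 8 = 34
  cabin 3: 23 + 7 + 4 = 34
  cabin 4: 23 + 6 + 5 = 34
  cabin 5: 23 = 23
  cabin 6: 20 = 20
  cabin 7: 19 = 19
  cabin 8: 18 = 18
This matches the lower bound, so 8 is optimal.

8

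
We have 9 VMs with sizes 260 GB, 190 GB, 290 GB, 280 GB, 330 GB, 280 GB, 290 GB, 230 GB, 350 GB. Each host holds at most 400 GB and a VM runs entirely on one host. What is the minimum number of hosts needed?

9

Total = 350 + 330 + 290 + 290 + 280 + 280 + 260 + 230 + 190 = 2500 GB.
Lower bound: ⌈2500/400⌉ = 7 hosts.
Also, 8 VMs each exceed 200 GB, and no two of those can share a host, so at least 8 hosts are needed.
A packing using 9 hosts:
  host 1: 350 = 350
  host 2: 330 = 330
  host 3: 290 = 290
  host 4: 290 = 290
  host 5: 280 = 280
  host 6: 280 = 280
  host 7: 260 = 260
  host 8: 230 = 230
  host 9: 190 = 190
No arrangement into 8 hosts stays within capacity, so 9 is optimal.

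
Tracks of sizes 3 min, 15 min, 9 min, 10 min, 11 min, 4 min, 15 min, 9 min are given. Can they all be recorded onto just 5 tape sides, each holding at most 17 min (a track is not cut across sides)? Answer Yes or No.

Total = 76 min; ⌈76/17⌉ = 5.
6 tracks each exceed half the capacity and cannot share a side, forcing at least 6 tape sides.
At least 6 tape sides are required, but only 5 are allowed.

No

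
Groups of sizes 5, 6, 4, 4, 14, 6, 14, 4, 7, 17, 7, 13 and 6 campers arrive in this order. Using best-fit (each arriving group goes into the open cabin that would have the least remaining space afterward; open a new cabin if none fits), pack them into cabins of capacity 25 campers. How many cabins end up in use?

  5 → cabin 1 (new)  [load 5/25]
  6 → cabin 1  [load 11/25]
  4 → cabin 1  [load 15/25]
  4 → cabin 1  [load 19/25]
  14 → cabin 2 (new)  [load 14/25]
  6 → cabin 1  [load 25/25]
  14 → cabin 3 (new)  [load 14/25]
  4 → cabin 2  [load 18/25]
  7 → cabin 2  [load 25/25]
  17 → cabin 4 (new)  [load 17/25]
  7 → cabin 4  [load 24/25]
  13 → cabin 5 (new)  [load 13/25]
  6 → cabin 3  [load 20/25]
5 cabins opened.

5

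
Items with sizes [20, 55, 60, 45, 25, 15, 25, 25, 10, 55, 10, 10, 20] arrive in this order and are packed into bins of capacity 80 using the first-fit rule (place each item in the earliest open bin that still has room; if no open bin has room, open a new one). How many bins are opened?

5

  20 → bin 1 (new)  [load 20/80]
  55 → bin 1  [load 75/80]
  60 → bin 2 (new)  [load 60/80]
  45 → bin 3 (new)  [load 45/80]
  25 → bin 3  [load 70/80]
  15 → bin 2  [load 75/80]
  25 → bin 4 (new)  [load 25/80]
  25 → bin 4  [load 50/80]
  10 → bin 3  [load 80/80]
  55 → bin 5 (new)  [load 55/80]
  10 → bin 4  [load 60/80]
  10 → bin 4  [load 70/80]
  20 → bin 5  [load 75/80]
5 bins opened.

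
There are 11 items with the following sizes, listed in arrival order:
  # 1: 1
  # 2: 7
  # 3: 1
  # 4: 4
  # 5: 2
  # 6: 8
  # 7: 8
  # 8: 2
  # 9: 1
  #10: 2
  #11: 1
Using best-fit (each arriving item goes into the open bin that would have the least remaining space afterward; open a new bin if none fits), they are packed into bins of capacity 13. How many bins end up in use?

  1 → bin 1 (new)  [load 1/13]
  7 → bin 1  [load 8/13]
  1 → bin 1  [load 9/13]
  4 → bin 1  [load 13/13]
  2 → bin 2 (new)  [load 2/13]
  8 → bin 2  [load 10/13]
  8 → bin 3 (new)  [load 8/13]
  2 → bin 2  [load 12/13]
  1 → bin 2  [load 13/13]
  2 → bin 3  [load 10/13]
  1 → bin 3  [load 11/13]
3 bins opened.

3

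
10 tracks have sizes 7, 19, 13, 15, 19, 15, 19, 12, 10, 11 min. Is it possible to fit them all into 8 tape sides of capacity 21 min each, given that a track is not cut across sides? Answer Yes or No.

Yes

A valid assignment using 8 tape sides:
  side 1: 19 = 19
  side 2: 19 = 19
  side 3: 19 = 19
  side 4: 15 = 15
  side 5: 15 = 15
  side 6: 13 + 7 = 20
  side 7: 12 = 12
  side 8: 11 + 10 = 21
Every load is within 21 min, so 8 tape sides suffice.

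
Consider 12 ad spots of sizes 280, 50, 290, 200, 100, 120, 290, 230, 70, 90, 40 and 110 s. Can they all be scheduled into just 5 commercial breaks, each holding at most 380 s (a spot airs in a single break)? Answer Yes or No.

Yes

A valid assignment using 5 commercial breaks:
  break 1: 290 + 90 = 380
  break 2: 290 + 50 + 40 = 380
  break 3: 280 + 100 = 380
  break 4: 230 + 120 = 350
  break 5: 200 + 110 + 70 = 380
Every load is within 380 s, so 5 commercial breaks suffice.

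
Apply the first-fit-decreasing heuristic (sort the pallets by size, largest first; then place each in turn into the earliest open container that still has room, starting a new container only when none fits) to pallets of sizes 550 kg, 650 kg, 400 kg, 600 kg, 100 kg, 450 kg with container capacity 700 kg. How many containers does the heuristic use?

5

Sorted descending: 650, 600, 550, 450, 400, 100.
  650 → container 1 (new)  [load 650/700]
  600 → container 2 (new)  [load 600/700]
  550 → container 3 (new)  [load 550/700]
  450 → container 4 (new)  [load 450/700]
  400 → container 5 (new)  [load 400/700]
  100 → container 2  [load 700/700]
5 containers opened.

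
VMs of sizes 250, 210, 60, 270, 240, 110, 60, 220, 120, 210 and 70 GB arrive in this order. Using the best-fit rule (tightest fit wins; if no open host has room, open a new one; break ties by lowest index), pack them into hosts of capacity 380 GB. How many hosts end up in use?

6

  250 → host 1 (new)  [load 250/380]
  210 → host 2 (new)  [load 210/380]
  60 → host 1  [load 310/380]
  270 → host 3 (new)  [load 270/380]
  240 → host 4 (new)  [load 240/380]
  110 → host 3  [load 380/380]
  60 → host 1  [load 370/380]
  220 → host 5 (new)  [load 220/380]
  120 → host 4  [load 360/380]
  210 → host 6 (new)  [load 210/380]
  70 → host 5  [load 290/380]
6 hosts opened.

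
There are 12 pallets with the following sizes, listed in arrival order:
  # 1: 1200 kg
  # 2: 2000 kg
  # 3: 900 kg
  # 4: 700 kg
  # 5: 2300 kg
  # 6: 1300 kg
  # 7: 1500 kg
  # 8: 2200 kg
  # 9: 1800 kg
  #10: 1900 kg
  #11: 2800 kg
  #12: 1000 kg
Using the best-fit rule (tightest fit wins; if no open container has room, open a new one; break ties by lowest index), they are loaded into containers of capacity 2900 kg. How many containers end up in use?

8

  1200 → container 1 (new)  [load 1200/2900]
  2000 → container 2 (new)  [load 2000/2900]
  900 → container 2  [load 2900/2900]
  700 → container 1  [load 1900/2900]
  2300 → container 3 (new)  [load 2300/2900]
  1300 → container 4 (new)  [load 1300/2900]
  1500 → container 4  [load 2800/2900]
  2200 → container 5 (new)  [load 2200/2900]
  1800 → container 6 (new)  [load 1800/2900]
  1900 → container 7 (new)  [load 1900/2900]
  2800 → container 8 (new)  [load 2800/2900]
  1000 → container 1  [load 2900/2900]
8 containers opened.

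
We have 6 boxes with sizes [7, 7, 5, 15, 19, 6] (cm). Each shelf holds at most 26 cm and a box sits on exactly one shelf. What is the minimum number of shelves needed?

3

Total = 19 + 15 + 7 + 7 + 6 + 5 = 59 cm.
Lower bound: ⌈59/26⌉ = 3 shelves.
A packing using 3 shelves:
  shelf 1: 19 + 7 = 26
  shelf 2: 15 + 7 = 22
  shelf 3: 6 + 5 = 11
This matches the lower bound, so 3 is optimal.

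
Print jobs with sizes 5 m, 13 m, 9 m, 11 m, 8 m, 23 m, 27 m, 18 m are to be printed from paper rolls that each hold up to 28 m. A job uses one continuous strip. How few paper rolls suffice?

Total = 27 + 23 + 18 + 13 + 11 + 9 + 8 + 5 = 114 m.
Lower bound: ⌈114/28⌉ = 5 paper rolls.
A packing using 5 paper rolls:
  roll 1: 27 = 27
  roll 2: 23 + 5 = 28
  roll 3: 18 + 9 = 27
  roll 4: 13 + 11 = 24
  roll 5: 8 = 8
This matches the lower bound, so 5 is optimal.

5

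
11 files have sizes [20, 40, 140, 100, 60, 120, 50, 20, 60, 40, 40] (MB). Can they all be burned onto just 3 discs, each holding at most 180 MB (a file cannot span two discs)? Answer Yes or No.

No

Total = 690 MB; ⌈690/180⌉ = 4.
At least 4 discs are required, but only 3 are allowed.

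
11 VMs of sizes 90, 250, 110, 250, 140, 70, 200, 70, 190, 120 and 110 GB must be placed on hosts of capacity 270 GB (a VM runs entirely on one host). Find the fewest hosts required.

Total = 250 + 250 + 200 + 190 + 140 + 120 + 110 + 110 + 90 + 70 + 70 = 1600 GB.
Lower bound: ⌈1600/270⌉ = 6 hosts.
A packing using 7 hosts:
  host 1: 250 = 250
  host 2: 250 = 250
  host 3: 200 + 70 = 270
  host 4: 190 + 70 = 260
  host 5: 140 + 120 = 260
  host 6: 110 + 110 = 220
  host 7: 90 = 90
No arrangement into 6 hosts stays within capacity, so 7 is optimal.

7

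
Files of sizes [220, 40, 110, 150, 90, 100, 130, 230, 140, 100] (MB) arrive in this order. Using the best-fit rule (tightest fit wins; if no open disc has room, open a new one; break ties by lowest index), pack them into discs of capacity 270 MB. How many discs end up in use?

  220 → disc 1 (new)  [load 220/270]
  40 → disc 1  [load 260/270]
  110 → disc 2 (new)  [load 110/270]
  150 → disc 2  [load 260/270]
  90 → disc 3 (new)  [load 90/270]
  100 → disc 3  [load 190/270]
  130 → disc 4 (new)  [load 130/270]
  230 → disc 5 (new)  [load 230/270]
  140 → disc 4  [load 270/270]
  100 → disc 6 (new)  [load 100/270]
6 discs opened.

6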